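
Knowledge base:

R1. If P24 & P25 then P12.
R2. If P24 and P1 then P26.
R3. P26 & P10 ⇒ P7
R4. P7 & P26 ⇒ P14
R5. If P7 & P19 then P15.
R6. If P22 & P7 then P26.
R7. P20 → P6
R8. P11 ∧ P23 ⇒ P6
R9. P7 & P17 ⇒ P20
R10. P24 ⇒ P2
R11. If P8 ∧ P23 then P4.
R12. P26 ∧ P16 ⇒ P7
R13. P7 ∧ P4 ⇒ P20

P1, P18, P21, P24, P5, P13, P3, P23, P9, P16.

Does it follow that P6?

No

Forward chaining from the given facts derives: P26, P2, P7, P14.
Rules concluding P6: R7 needs P20; R8 needs P11 — none of these are established.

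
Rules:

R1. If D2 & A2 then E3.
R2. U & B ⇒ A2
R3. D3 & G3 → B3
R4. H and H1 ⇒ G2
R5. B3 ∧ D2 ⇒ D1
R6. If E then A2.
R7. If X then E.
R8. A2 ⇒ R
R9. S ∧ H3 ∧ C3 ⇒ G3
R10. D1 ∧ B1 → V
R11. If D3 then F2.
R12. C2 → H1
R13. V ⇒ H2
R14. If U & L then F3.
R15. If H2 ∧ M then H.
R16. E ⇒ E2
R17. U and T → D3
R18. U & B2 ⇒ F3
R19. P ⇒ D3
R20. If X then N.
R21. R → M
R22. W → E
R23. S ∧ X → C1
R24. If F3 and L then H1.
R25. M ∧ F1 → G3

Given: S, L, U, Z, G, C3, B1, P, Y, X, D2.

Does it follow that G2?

Forward chaining from the given facts derives: E, F3, E2, D3, N, C1, H1, A2, R, F2, M, E3.
The only rule concluding G2 is R4, which needs H; that is never established.

No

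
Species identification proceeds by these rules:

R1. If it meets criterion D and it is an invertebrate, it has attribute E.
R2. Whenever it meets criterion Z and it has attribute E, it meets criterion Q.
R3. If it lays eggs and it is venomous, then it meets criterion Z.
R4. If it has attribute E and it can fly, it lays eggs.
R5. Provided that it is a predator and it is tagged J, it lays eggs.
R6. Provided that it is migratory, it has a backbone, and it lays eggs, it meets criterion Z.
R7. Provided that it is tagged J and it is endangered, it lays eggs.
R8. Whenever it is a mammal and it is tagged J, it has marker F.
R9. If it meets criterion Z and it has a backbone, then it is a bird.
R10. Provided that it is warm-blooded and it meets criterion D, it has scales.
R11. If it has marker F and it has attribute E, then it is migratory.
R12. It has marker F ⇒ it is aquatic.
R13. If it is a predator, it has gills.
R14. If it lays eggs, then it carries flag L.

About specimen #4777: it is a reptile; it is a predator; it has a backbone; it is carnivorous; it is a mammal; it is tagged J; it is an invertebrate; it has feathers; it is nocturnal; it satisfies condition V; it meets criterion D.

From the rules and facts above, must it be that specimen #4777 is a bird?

Yes

By R1 (it meets criterion D, it is an invertebrate): it has attribute E.
By R5 (it is a predator, it is tagged J): it lays eggs.
By R8 (it is a mammal, it is tagged J): it has marker F.
By R11 (it has marker F, it has attribute E): it is migratory.
By R6 (it is migratory, it has a backbone, it lays eggs): it meets criterion Z.
By R9 (it meets criterion Z, it has a backbone): it is a bird.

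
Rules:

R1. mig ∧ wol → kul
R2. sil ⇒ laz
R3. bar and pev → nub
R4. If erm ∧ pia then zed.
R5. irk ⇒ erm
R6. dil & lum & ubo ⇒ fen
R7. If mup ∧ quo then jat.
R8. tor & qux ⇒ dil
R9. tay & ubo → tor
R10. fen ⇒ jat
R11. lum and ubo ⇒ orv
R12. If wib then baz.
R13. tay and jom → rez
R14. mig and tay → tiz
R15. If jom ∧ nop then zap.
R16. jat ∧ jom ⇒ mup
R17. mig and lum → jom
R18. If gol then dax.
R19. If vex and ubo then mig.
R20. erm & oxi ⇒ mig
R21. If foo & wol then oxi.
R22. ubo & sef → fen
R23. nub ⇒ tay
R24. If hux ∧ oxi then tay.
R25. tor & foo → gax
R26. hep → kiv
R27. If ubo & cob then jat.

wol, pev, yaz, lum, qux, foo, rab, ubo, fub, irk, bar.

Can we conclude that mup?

Yes

nub  (by R3: bar, pev)
erm  (by R5: irk)
oxi  (by R21: foo, wol)
tay  (by R23: nub)
tor  (by R9: tay, ubo)
mig  (by R20: erm, oxi)
dil  (by R8: tor, qux)
jom  (by R17: mig, lum)
fen  (by R6: dil, lum, ubo)
jat  (by R10: fen)
mup  (by R16: jat, jom)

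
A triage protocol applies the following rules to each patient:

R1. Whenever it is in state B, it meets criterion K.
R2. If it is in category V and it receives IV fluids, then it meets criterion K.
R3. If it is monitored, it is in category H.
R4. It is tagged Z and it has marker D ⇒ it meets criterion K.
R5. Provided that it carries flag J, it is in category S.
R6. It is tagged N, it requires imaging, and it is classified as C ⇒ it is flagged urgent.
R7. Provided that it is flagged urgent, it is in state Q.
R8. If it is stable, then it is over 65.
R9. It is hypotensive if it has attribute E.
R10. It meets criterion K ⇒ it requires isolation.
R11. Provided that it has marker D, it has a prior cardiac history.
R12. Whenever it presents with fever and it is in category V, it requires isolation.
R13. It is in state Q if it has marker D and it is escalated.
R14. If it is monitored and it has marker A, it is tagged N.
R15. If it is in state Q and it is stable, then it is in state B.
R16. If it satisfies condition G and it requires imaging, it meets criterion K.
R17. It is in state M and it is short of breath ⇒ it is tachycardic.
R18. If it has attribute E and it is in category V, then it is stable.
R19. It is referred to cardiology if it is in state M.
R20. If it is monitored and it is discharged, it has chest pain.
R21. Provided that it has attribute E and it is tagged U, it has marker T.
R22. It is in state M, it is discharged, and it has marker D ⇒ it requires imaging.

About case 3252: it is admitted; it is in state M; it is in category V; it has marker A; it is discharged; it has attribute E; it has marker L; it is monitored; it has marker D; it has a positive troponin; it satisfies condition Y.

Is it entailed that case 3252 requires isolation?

Forward chaining from the given facts derives: is in category H, is hypotensive, has a prior cardiac history, is tagged N, is stable, is referred to cardiology, has chest pain, requires imaging, is over 65.
Rules concluding "it requires isolation": R10 needs "it meets criterion K"; R12 needs "it presents with fever" — none of these are established.

No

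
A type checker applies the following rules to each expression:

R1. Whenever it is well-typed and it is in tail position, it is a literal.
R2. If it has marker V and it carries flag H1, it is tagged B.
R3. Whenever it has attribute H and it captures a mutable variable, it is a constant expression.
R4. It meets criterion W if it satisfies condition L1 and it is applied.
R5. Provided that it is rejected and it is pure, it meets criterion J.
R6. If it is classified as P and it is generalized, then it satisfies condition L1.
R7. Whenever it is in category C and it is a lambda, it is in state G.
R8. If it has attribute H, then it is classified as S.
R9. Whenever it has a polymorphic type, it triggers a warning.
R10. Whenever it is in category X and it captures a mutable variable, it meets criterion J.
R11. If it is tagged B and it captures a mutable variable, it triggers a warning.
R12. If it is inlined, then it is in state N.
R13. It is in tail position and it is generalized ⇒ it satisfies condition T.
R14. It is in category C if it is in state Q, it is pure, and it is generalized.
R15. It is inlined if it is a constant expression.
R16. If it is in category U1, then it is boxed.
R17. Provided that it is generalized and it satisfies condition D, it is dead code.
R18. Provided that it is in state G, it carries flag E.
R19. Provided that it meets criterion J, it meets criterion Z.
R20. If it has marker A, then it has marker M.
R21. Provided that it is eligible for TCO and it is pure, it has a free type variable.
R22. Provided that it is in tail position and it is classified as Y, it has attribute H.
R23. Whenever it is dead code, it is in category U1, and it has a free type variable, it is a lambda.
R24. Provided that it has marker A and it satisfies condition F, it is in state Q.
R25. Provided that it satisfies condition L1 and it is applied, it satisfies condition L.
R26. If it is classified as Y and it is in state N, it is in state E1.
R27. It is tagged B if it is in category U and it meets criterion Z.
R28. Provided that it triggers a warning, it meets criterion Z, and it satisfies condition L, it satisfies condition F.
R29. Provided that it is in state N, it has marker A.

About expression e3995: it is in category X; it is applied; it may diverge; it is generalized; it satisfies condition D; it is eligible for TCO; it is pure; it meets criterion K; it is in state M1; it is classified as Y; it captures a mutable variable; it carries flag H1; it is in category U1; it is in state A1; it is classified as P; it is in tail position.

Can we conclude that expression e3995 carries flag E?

Forward chaining from the given facts derives: satisfies condition L1, meets criterion J, satisfies condition T, is boxed, is dead code, meets criterion Z, has a free type variable, has attribute H, is a lambda, satisfies condition L, is a constant expression, meets criterion W, is classified as S, is inlined, is in state N, is in state E1, has marker A, has marker M.
The only rule concluding "it carries flag E" is R18, which needs "it is in state G"; that is never established.

No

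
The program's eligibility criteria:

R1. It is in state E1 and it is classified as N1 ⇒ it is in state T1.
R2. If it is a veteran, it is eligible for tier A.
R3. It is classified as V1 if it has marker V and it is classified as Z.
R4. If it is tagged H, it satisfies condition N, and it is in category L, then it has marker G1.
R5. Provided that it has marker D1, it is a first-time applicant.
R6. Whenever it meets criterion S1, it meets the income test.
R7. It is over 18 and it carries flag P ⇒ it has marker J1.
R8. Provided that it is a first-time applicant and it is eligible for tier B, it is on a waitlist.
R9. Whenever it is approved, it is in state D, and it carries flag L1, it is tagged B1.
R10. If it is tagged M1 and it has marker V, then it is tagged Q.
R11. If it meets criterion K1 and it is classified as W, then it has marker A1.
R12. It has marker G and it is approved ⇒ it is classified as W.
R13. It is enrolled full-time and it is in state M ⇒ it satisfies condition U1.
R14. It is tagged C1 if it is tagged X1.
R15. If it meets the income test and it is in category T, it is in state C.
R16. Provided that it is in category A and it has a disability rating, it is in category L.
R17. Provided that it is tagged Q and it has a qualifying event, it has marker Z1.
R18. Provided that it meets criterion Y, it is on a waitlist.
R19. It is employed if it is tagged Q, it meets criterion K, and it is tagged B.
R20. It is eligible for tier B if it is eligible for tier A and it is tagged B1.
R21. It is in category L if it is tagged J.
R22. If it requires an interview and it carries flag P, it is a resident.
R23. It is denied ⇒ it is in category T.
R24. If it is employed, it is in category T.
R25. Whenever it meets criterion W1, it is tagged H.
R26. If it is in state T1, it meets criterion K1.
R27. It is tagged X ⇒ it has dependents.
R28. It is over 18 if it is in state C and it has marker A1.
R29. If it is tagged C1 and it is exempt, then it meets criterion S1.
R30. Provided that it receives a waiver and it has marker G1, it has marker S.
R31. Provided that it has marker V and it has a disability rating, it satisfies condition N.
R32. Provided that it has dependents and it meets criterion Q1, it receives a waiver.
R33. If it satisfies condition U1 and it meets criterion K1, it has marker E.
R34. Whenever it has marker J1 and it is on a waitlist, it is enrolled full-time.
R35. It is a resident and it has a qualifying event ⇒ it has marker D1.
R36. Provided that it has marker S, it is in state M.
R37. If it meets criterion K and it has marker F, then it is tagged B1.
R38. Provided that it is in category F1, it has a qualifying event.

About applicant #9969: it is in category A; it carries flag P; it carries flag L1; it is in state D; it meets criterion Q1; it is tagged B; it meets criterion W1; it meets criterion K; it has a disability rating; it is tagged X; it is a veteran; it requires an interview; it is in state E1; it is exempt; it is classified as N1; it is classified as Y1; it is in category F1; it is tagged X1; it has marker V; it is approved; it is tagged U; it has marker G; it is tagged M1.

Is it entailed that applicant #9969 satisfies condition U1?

Yes

By R1 (it is in state E1, it is classified as N1): it is in state T1.
By R2 (it is a veteran): it is eligible for tier A.
By R9 (it is approved, it is in state D, it carries flag L1): it is tagged B1.
By R10 (it is tagged M1, it has marker V): it is tagged Q.
By R12 (it has marker G, it is approved): it is classified as W.
By R14 (it is tagged X1): it is tagged C1.
By R16 (it is in category A, it has a disability rating): it is in category L.
By R19 (it is tagged Q, it meets criterion K, it is tagged B): it is employed.
By R20 (it is eligible for tier A, it is tagged B1): it is eligible for tier B.
By R22 (it requires an interview, it carries flag P): it is a resident.
By R24 (it is employed): it is in category T.
By R25 (it meets criterion W1): it is tagged H.
By R26 (it is in state T1): it meets criterion K1.
By R27 (it is tagged X): it has dependents.
By R29 (it is tagged C1, it is exempt): it meets criterion S1.
By R31 (it has marker V, it has a disability rating): it satisfies condition N.
By R32 (it has dependents, it meets criterion Q1): it receives a waiver.
By R38 (it is in category F1): it has a qualifying event.
By R4 (it is tagged H, it satisfies condition N, it is in category L): it has marker G1.
By R6 (it meets criterion S1): it meets the income test.
By R11 (it meets criterion K1, it is classified as W): it has marker A1.
By R15 (it meets the income test, it is in category T): it is in state C.
By R28 (it is in state C, it has marker A1): it is over 18.
By R30 (it receives a waiver, it has marker G1): it has marker S.
By R35 (it is a resident, it has a qualifying event): it has marker D1.
By R36 (it has marker S): it is in state M.
By R5 (it has marker D1): it is a first-time applicant.
By R7 (it is over 18, it carries flag P): it has marker J1.
By R8 (it is a first-time applicant, it is eligible for tier B): it is on a waitlist.
By R34 (it has marker J1, it is on a waitlist): it is enrolled full-time.
By R13 (it is enrolled full-time, it is in state M): it satisfies condition U1.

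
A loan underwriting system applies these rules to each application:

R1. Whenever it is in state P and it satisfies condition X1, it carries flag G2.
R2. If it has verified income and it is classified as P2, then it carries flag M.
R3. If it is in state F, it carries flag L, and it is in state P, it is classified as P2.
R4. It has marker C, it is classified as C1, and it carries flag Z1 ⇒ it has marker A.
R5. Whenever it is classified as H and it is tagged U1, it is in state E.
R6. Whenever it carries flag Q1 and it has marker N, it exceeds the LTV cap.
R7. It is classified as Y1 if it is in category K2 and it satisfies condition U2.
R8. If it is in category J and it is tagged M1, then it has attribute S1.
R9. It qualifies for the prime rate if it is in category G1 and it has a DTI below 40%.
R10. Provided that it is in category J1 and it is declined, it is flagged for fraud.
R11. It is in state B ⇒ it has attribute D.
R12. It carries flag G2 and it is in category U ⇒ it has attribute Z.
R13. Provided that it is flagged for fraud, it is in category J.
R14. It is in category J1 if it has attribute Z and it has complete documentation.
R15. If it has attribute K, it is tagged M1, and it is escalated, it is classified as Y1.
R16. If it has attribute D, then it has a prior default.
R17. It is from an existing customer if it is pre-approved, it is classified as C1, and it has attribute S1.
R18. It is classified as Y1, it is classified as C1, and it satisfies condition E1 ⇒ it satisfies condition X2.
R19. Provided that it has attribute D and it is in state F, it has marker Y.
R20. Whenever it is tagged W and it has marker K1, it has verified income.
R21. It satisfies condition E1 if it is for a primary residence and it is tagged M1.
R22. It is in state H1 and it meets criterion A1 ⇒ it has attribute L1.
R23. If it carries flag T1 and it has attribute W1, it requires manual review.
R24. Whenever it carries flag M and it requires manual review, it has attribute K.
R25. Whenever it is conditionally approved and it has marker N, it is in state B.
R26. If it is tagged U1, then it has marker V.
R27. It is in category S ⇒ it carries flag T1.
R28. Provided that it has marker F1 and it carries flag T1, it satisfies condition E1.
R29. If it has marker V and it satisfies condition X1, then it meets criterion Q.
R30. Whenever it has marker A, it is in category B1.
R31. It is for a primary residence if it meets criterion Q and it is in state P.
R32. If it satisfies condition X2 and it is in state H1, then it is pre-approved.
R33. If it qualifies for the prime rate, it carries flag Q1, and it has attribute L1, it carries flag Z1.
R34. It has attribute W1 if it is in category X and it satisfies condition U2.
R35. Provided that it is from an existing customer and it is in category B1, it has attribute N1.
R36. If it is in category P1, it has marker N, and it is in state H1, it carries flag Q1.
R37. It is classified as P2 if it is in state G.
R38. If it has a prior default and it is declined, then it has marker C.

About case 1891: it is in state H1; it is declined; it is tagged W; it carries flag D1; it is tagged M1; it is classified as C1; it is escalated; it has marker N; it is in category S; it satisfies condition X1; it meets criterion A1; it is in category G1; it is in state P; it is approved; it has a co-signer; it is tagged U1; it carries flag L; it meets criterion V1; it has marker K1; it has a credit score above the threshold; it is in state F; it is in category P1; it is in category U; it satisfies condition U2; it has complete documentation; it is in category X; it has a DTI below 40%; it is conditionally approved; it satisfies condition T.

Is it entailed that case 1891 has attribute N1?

By R1 (it is in state P, it satisfies condition X1): it carries flag G2.
By R3 (it is in state F, it carries flag L, it is in state P): it is classified as P2.
By R9 (it is in category G1, it has a DTI below 40%): it qualifies for the prime rate.
By R12 (it carries flag G2, it is in category U): it has attribute Z.
By R14 (it has attribute Z, it has complete documentation): it is in category J1.
By R20 (it is tagged W, it has marker K1): it has verified income.
By R22 (it is in state H1, it meets criterion A1): it has attribute L1.
By R25 (it is conditionally approved, it has marker N): it is in state B.
By R26 (it is tagged U1): it has marker V.
By R27 (it is in category S): it carries flag T1.
By R29 (it has marker V, it satisfies condition X1): it meets criterion Q.
By R31 (it meets criterion Q, it is in state P): it is for a primary residence.
By R34 (it is in category X, it satisfies condition U2): it has attribute W1.
By R36 (it is in category P1, it has marker N, it is in state H1): it carries flag Q1.
By R2 (it has verified income, it is classified as P2): it carries flag M.
By R10 (it is in category J1, it is declined): it is flagged for fraud.
By R11 (it is in state B): it has attribute D.
By R13 (it is flagged for fraud): it is in category J.
By R16 (it has attribute D): it has a prior default.
By R21 (it is for a primary residence, it is tagged M1): it satisfies condition E1.
By R23 (it carries flag T1, it has attribute W1): it requires manual review.
By R24 (it carries flag M, it requires manual review): it has attribute K.
By R33 (it qualifies for the prime rate, it carries flag Q1, it has attribute L1): it carries flag Z1.
By R38 (it has a prior default, it is declined): it has marker C.
By R4 (it has marker C, it is classified as C1, it carries flag Z1): it has marker A.
By R8 (it is in category J, it is tagged M1): it has attribute S1.
By R15 (it has attribute K, it is tagged M1, it is escalated): it is classified as Y1.
By R18 (it is classified as Y1, it is classified as C1, it satisfies condition E1): it satisfies condition X2.
By R30 (it has marker A): it is in category B1.
By R32 (it satisfies condition X2, it is in state H1): it is pre-approved.
By R17 (it is pre-approved, it is classified as C1, it has attribute S1): it is from an existing customer.
By R35 (it is from an existing customer, it is in category B1): it has attribute N1.

Yes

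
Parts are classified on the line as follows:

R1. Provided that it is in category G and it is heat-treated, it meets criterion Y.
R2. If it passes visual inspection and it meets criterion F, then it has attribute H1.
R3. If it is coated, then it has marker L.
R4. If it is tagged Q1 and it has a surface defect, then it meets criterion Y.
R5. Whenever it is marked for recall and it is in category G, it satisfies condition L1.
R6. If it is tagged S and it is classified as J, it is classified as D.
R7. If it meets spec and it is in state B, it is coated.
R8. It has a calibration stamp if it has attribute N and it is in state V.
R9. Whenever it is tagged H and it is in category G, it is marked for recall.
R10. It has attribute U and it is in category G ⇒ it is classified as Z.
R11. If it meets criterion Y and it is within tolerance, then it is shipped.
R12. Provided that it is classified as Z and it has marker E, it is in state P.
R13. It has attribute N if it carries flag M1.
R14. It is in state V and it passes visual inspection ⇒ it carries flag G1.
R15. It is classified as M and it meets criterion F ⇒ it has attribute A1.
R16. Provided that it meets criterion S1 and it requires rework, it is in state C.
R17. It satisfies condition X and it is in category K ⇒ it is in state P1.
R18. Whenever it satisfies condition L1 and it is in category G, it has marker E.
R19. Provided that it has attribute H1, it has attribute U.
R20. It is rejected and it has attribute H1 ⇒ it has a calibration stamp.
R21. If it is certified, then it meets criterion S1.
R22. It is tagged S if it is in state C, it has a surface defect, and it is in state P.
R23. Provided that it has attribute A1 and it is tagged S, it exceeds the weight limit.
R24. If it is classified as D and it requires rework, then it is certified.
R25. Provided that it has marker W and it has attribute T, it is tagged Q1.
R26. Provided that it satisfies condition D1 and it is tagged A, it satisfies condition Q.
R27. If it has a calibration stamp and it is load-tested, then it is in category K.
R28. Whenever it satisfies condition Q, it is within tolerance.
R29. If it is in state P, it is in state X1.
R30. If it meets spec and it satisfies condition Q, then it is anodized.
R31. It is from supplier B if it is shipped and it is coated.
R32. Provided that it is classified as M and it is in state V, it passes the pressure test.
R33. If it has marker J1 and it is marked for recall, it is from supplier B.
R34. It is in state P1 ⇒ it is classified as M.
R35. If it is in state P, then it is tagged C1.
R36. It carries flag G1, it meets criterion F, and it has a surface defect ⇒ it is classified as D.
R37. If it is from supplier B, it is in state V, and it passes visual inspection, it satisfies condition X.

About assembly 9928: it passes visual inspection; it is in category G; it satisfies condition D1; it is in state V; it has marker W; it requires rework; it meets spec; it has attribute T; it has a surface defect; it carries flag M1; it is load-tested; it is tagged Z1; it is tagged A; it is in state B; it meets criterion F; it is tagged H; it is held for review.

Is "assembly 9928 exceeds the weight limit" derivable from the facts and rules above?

Yes

By R2 (it passes visual inspection, it meets criterion F): it has attribute H1.
By R7 (it meets spec, it is in state B): it is coated.
By R9 (it is tagged H, it is in category G): it is marked for recall.
By R13 (it carries flag M1): it has attribute N.
By R14 (it is in state V, it passes visual inspection): it carries flag G1.
By R19 (it has attribute H1): it has attribute U.
By R25 (it has marker W, it has attribute T): it is tagged Q1.
By R26 (it satisfies condition D1, it is tagged A): it satisfies condition Q.
By R28 (it satisfies condition Q): it is within tolerance.
By R36 (it carries flag G1, it meets criterion F, it has a surface defect): it is classified as D.
By R4 (it is tagged Q1, it has a surface defect): it meets criterion Y.
By R5 (it is marked for recall, it is in category G): it satisfies condition L1.
By R8 (it has attribute N, it is in state V): it has a calibration stamp.
By R10 (it has attribute U, it is in category G): it is classified as Z.
By R11 (it meets criterion Y, it is within tolerance): it is shipped.
By R18 (it satisfies condition L1, it is in category G): it has marker E.
By R24 (it is classified as D, it requires rework): it is certified.
By R27 (it has a calibration stamp, it is load-tested): it is in category K.
By R31 (it is shipped, it is coated): it is from supplier B.
By R37 (it is from supplier B, it is in state V, it passes visual inspection): it satisfies condition X.
By R12 (it is classified as Z, it has marker E): it is in state P.
By R17 (it satisfies condition X, it is in category K): it is in state P1.
By R21 (it is certified): it meets criterion S1.
By R34 (it is in state P1): it is classified as M.
By R15 (it is classified as M, it meets criterion F): it has attribute A1.
By R16 (it meets criterion S1, it requires rework): it is in state C.
By R22 (it is in state C, it has a surface defect, it is in state P): it is tagged S.
By R23 (it has attribute A1, it is tagged S): it exceeds the weight limit.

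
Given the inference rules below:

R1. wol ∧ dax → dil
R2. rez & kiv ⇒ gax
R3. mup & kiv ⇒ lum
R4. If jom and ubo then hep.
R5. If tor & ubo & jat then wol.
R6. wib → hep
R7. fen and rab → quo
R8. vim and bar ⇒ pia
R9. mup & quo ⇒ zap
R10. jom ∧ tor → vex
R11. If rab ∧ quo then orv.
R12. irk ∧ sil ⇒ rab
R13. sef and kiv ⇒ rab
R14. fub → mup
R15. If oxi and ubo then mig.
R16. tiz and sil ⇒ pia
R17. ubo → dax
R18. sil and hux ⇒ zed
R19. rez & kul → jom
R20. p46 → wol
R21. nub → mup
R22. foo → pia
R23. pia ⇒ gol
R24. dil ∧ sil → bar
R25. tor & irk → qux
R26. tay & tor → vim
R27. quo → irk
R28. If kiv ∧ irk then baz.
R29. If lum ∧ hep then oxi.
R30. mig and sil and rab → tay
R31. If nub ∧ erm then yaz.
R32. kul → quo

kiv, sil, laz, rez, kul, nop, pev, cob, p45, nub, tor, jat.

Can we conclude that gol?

No

Forward chaining from the given facts derives: gax, jom, mup, quo, lum, zap, vex, irk, baz, rab, qux, orv.
The only rule concluding gol is R23, which needs pia; that is never established.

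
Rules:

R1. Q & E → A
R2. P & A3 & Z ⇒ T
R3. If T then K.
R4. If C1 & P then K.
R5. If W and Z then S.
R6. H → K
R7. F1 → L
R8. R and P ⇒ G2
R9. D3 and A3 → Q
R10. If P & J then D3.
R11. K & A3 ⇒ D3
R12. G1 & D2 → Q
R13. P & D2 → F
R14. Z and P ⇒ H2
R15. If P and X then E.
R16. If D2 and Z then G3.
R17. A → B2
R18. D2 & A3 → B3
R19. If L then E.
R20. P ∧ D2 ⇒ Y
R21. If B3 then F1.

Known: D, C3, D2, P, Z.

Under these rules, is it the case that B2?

No

Forward chaining from the given facts derives: F, H2, G3, Y.
The only rule concluding B2 is R17, which needs A; that is never established.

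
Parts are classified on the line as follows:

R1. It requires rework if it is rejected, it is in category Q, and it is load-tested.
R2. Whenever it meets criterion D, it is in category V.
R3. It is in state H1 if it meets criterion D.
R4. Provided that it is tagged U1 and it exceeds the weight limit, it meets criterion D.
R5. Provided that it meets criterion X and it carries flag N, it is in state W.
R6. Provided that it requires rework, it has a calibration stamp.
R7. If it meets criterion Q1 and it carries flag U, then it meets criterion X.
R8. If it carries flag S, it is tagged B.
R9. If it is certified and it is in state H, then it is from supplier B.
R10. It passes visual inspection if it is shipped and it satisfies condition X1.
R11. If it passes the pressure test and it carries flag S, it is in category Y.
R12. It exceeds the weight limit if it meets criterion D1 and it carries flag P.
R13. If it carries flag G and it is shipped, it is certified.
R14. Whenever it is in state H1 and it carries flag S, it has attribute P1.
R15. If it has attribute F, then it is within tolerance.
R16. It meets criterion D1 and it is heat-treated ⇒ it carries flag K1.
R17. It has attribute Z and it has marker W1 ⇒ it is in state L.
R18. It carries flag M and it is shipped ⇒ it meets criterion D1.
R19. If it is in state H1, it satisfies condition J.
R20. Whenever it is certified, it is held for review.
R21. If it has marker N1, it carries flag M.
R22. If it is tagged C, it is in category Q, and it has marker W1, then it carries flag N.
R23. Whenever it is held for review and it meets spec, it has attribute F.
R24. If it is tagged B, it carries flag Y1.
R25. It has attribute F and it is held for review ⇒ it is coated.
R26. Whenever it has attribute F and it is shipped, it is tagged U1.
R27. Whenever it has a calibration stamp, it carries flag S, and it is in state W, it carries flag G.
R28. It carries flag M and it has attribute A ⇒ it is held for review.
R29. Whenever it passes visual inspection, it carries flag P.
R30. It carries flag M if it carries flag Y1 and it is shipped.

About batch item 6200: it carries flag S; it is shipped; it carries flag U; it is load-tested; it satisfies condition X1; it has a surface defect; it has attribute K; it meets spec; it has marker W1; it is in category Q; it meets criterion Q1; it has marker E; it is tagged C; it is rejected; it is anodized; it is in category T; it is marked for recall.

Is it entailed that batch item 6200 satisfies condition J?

By R1 (it is rejected, it is in category Q, it is load-tested): it requires rework.
By R6 (it requires rework): it has a calibration stamp.
By R7 (it meets criterion Q1, it carries flag U): it meets criterion X.
By R8 (it carries flag S): it is tagged B.
By R10 (it is shipped, it satisfies condition X1): it passes visual inspection.
By R22 (it is tagged C, it is in category Q, it has marker W1): it carries flag N.
By R24 (it is tagged B): it carries flag Y1.
By R29 (it passes visual inspection): it carries flag P.
By R30 (it carries flag Y1, it is shipped): it carries flag M.
By R5 (it meets criterion X, it carries flag N): it is in state W.
By R18 (it carries flag M, it is shipped): it meets criterion D1.
By R27 (it has a calibration stamp, it carries flag S, it is in state W): it carries flag G.
By R12 (it meets criterion D1, it carries flag P): it exceeds the weight limit.
By R13 (it carries flag G, it is shipped): it is certified.
By R20 (it is certified): it is held for review.
By R23 (it is held for review, it meets spec): it has attribute F.
By R26 (it has attribute F, it is shipped): it is tagged U1.
By R4 (it is tagged U1, it exceeds the weight limit): it meets criterion D.
By R3 (it meets criterion D): it is in state H1.
By R19 (it is in state H1): it satisfies condition J.

Yes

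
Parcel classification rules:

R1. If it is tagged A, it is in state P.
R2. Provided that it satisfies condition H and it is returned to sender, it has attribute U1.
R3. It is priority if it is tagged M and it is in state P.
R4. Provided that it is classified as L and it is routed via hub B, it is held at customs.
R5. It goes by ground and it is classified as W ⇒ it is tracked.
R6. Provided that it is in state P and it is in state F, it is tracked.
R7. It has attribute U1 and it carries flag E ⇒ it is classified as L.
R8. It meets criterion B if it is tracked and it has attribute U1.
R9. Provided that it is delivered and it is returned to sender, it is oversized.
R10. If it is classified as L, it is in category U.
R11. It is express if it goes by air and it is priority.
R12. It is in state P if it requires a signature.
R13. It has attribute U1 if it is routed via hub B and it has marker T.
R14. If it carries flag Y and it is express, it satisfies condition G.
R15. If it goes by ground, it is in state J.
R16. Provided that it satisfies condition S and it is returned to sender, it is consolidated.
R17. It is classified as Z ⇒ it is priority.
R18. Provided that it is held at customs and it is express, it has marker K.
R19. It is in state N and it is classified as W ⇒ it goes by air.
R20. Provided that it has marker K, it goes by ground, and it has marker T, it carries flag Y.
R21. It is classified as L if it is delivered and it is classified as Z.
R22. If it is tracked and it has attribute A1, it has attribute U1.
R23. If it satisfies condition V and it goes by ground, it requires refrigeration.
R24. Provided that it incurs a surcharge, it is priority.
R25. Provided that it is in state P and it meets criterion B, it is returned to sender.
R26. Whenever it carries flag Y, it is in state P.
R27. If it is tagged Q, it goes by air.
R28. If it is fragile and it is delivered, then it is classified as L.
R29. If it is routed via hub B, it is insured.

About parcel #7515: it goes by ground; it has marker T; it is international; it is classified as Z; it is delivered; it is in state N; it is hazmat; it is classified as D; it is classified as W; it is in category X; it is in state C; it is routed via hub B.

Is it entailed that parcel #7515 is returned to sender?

By R5 (it goes by ground, it is classified as W): it is tracked.
By R13 (it is routed via hub B, it has marker T): it has attribute U1.
By R17 (it is classified as Z): it is priority.
By R19 (it is in state N, it is classified as W): it goes by air.
By R21 (it is delivered, it is classified as Z): it is classified as L.
By R4 (it is classified as L, it is routed via hub B): it is held at customs.
By R8 (it is tracked, it has attribute U1): it meets criterion B.
By R11 (it goes by air, it is priority): it is express.
By R18 (it is held at customs, it is express): it has marker K.
By R20 (it has marker K, it goes by ground, it has marker T): it carries flag Y.
By R26 (it carries flag Y): it is in state P.
By R25 (it is in state P, it meets criterion B): it is returned to sender.

Yes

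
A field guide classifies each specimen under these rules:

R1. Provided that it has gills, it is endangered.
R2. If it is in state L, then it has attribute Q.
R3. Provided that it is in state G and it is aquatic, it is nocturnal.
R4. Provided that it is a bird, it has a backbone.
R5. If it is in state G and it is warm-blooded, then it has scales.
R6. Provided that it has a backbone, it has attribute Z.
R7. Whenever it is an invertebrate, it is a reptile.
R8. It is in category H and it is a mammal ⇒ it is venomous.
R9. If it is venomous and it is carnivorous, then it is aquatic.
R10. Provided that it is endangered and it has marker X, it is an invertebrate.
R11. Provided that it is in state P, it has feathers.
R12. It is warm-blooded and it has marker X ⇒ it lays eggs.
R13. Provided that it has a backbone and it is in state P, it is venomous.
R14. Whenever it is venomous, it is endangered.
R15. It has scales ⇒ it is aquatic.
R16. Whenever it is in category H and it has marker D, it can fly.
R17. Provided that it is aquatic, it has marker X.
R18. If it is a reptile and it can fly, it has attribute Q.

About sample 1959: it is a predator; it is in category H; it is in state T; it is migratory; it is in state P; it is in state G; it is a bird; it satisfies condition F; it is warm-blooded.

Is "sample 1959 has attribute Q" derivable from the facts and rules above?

No

Forward chaining from the given facts derives: has a backbone, has scales, has attribute Z, has feathers, is venomous, is endangered, is aquatic, has marker X, is nocturnal, is an invertebrate, lays eggs, is a reptile.
Rules concluding "it has attribute Q": R2 needs "it is in state L"; R18 needs "it can fly" — none of these are established.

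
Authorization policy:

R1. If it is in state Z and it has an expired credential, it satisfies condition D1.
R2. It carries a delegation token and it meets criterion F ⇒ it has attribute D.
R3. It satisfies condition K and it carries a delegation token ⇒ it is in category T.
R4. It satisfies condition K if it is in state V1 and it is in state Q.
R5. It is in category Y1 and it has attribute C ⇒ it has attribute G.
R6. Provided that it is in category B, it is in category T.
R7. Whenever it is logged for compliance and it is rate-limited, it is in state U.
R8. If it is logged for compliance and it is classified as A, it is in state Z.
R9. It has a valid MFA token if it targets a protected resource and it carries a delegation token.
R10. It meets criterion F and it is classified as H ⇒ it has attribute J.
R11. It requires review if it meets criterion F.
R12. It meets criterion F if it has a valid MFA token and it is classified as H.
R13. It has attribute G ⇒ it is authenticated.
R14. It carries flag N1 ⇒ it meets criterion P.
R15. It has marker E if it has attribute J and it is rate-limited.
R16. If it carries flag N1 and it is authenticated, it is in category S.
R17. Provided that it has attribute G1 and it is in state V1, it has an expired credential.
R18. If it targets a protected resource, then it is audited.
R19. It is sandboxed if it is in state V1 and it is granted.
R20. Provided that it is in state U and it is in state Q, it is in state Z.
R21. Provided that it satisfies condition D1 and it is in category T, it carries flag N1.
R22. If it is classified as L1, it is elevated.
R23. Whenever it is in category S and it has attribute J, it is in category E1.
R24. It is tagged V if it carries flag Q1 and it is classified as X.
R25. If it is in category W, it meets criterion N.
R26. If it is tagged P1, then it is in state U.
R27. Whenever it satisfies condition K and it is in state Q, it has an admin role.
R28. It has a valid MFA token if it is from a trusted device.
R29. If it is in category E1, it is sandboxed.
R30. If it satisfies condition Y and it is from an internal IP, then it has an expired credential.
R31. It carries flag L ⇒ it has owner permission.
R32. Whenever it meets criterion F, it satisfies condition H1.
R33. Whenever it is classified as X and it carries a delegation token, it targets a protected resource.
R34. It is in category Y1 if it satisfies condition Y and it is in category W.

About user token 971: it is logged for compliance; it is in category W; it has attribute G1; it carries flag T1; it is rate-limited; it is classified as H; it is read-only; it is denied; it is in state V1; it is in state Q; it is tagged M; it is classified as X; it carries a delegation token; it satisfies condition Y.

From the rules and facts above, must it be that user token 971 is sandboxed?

Forward chaining from the given facts derives: satisfies condition K, is in state U, has an expired credential, is in state Z, meets criterion N, has an admin role, targets a protected resource, is in category Y1, satisfies condition D1, is in category T, has a valid MFA token, meets criterion F, is audited, carries flag N1, satisfies condition H1, has attribute D, has attribute J, requires review, meets criterion P, has marker E.
Rules concluding "it is sandboxed": R19 needs "it is granted"; R29 needs "it is in category E1" — none of these are established.

No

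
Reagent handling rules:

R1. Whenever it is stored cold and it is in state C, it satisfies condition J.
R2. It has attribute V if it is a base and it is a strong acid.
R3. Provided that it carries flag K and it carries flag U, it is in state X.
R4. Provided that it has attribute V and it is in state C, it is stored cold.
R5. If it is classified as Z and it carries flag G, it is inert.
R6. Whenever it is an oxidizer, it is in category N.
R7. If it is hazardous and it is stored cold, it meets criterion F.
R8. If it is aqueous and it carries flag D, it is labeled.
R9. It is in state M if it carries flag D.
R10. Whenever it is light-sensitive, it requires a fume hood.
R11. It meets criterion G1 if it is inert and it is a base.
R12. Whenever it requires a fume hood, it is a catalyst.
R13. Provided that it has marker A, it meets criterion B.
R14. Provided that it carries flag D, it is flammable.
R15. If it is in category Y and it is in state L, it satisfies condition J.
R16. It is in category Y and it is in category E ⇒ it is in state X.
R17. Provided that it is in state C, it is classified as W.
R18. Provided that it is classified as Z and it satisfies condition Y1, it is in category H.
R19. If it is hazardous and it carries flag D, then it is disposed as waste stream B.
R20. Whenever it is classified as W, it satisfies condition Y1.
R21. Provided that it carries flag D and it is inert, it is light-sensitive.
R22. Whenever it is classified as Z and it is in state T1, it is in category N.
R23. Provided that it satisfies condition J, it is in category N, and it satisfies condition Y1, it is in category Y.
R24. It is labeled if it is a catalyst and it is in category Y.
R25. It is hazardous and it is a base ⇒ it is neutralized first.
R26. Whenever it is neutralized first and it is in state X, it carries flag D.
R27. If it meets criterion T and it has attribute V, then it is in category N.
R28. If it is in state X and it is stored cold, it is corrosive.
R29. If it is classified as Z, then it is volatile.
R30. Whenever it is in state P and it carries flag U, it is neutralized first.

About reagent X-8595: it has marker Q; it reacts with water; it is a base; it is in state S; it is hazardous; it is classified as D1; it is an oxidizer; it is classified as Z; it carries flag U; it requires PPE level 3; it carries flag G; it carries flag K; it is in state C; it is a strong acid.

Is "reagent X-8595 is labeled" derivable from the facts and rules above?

By R2 (it is a base, it is a strong acid): it has attribute V.
By R3 (it carries flag K, it carries flag U): it is in state X.
By R4 (it has attribute V, it is in state C): it is stored cold.
By R5 (it is classified as Z, it carries flag G): it is inert.
By R6 (it is an oxidizer): it is in category N.
By R17 (it is in state C): it is classified as W.
By R20 (it is classified as W): it satisfies condition Y1.
By R25 (it is hazardous, it is a base): it is neutralized first.
By R26 (it is neutralized first, it is in state X): it carries flag D.
By R1 (it is stored cold, it is in state C): it satisfies condition J.
By R21 (it carries flag D, it is inert): it is light-sensitive.
By R23 (it satisfies condition J, it is in category N, it satisfies condition Y1): it is in category Y.
By R10 (it is light-sensitive): it requires a fume hood.
By R12 (it requires a fume hood): it is a catalyst.
By R24 (it is a catalyst, it is in category Y): it is labeled.

Yes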